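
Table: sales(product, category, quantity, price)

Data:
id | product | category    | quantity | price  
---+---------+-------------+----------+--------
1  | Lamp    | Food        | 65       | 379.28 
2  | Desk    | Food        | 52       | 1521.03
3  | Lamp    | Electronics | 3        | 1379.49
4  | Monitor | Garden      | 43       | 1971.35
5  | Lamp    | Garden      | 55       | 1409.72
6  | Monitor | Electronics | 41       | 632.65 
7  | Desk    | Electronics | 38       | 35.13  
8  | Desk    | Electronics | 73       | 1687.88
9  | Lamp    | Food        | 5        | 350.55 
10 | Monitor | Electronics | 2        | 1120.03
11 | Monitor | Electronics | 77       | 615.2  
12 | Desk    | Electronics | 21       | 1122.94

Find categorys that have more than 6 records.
SELECT category, COUNT(*) as cnt
FROM sales
GROUP BY category
HAVING COUNT(*) > 6

Result:
  Electronics: 7

Note: HAVING filters groups after aggregation, WHERE filters rows before.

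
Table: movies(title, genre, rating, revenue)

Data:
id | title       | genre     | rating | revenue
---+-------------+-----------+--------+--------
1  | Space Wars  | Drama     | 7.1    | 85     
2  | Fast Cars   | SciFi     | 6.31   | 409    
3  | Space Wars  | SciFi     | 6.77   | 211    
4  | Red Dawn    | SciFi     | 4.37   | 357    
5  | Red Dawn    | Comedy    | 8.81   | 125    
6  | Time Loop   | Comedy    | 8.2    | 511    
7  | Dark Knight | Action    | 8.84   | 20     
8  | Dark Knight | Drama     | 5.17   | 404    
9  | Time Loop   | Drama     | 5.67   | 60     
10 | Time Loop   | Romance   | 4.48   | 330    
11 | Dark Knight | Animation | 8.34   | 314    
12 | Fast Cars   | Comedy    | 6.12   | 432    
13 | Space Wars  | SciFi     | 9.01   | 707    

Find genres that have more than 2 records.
SELECT genre, COUNT(*) as cnt
FROM movies
GROUP BY genre
HAVING COUNT(*) > 2

Result:
  Comedy: 3
  Drama: 3
  SciFi: 4

Note: HAVING filters groups after aggregation, WHERE filters rows before.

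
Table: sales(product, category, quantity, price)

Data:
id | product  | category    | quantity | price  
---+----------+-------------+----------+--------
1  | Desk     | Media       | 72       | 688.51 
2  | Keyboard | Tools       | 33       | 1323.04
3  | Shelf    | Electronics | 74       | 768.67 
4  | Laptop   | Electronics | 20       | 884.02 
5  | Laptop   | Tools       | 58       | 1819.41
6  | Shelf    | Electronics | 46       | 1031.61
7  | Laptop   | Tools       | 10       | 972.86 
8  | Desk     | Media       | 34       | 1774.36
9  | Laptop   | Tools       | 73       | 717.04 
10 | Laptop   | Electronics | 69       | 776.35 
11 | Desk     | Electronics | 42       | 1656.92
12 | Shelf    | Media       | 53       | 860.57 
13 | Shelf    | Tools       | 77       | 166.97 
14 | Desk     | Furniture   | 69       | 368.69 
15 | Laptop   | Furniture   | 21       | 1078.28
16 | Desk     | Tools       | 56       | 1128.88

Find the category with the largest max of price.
SELECT category, MAX(price) as val
FROM sales
GROUP BY category
ORDER BY val DESC
LIMIT 1

Result: Tools with max(price) = 1819.41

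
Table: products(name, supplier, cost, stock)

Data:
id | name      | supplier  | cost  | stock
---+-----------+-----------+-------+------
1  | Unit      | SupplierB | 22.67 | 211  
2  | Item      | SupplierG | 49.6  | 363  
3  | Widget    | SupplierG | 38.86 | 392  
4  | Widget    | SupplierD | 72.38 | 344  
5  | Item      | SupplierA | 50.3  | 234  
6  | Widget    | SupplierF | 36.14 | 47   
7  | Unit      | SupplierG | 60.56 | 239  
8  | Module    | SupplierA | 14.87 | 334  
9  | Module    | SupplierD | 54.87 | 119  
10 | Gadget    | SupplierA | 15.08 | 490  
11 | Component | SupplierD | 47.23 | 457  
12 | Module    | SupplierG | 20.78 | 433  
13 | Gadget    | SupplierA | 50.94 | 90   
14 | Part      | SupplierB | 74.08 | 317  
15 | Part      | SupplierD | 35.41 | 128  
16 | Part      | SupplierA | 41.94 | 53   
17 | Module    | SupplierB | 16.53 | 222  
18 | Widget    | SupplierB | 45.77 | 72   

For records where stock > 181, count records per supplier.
SELECT supplier, COUNT(*)
FROM products
WHERE stock > 181
GROUP BY supplier

Note: WHERE filters rows before grouping.

Result:
  SupplierA: 3
  SupplierB: 3
  SupplierD: 2
  SupplierG: 4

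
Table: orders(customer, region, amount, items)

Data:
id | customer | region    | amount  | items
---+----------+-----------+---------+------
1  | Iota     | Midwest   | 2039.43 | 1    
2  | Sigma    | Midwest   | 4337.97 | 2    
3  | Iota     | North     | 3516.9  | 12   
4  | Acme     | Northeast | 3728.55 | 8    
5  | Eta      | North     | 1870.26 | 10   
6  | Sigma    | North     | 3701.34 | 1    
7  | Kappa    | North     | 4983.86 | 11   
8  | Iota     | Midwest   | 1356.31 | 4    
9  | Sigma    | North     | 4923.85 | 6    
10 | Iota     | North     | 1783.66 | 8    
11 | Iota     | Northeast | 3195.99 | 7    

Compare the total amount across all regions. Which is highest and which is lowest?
SELECT region, SUM(amount)
FROM orders
GROUP BY region
ORDER BY SUM(amount)

All groups:
  Northeast: 6924.54
  Midwest: 7733.71
  North: 20779.87

Highest: North (20779.87)
Lowest: Northeast (6924.54)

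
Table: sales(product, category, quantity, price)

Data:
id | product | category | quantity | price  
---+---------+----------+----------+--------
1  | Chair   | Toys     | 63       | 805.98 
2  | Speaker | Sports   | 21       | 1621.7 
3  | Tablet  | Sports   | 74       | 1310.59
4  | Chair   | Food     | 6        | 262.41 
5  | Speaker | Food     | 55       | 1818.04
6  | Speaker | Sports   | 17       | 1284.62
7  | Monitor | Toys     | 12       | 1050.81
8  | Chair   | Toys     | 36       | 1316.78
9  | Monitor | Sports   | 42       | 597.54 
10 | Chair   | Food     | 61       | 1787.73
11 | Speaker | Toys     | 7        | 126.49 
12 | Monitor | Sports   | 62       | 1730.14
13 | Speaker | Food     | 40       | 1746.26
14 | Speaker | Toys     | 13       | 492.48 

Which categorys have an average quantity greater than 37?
SELECT category, AVG(quantity)
FROM sales
GROUP BY category
HAVING AVG(quantity) > 37

Result:
  Food: avg=40.50
  Sports: avg=43.20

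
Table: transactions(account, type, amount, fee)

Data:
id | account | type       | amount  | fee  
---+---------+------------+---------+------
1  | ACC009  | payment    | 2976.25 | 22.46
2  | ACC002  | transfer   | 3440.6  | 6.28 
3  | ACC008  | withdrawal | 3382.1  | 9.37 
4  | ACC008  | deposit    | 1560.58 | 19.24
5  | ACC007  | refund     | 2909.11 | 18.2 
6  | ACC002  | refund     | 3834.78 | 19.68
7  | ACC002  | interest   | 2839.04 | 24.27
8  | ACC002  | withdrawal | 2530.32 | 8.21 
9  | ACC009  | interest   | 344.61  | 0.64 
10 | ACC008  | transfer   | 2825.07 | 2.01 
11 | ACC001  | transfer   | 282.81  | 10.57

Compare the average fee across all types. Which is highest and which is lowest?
SELECT type, AVG(fee)
FROM transactions
GROUP BY type
ORDER BY AVG(fee)

All groups:
  transfer: 6.29
  withdrawal: 8.79
  interest: 12.46
  refund: 18.94
  deposit: 19.24
  payment: 22.46

Highest: payment (22.46)
Lowest: transfer (6.29)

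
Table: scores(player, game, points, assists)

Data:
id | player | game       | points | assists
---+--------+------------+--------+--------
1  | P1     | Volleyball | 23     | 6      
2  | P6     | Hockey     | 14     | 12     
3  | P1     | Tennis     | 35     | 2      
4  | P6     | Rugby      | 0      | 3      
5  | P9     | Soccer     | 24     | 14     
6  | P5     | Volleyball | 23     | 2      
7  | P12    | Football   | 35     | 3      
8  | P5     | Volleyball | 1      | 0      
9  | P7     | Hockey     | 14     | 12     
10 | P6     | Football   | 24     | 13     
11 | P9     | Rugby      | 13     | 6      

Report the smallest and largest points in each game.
SELECT game, MIN(points), MAX(points)
FROM scores
GROUP BY game

Result:
  Football: min=24, max=35
  Hockey: min=14, max=14
  Rugby: min=0, max=13
  Soccer: min=24, max=24
  Tennis: min=35, max=35
  Volleyball: min=1, max=23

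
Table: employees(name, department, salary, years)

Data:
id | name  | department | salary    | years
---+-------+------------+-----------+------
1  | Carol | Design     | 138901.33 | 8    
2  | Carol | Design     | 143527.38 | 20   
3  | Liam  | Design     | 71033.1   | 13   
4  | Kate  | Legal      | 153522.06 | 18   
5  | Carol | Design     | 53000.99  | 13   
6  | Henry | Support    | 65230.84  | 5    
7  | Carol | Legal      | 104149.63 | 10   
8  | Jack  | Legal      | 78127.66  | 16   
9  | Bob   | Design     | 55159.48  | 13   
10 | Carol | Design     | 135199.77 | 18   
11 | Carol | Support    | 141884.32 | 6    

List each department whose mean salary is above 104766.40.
SELECT department, AVG(salary)
FROM employees
GROUP BY department
HAVING AVG(salary) > 104766.40

Result:
  Legal: avg=111933.12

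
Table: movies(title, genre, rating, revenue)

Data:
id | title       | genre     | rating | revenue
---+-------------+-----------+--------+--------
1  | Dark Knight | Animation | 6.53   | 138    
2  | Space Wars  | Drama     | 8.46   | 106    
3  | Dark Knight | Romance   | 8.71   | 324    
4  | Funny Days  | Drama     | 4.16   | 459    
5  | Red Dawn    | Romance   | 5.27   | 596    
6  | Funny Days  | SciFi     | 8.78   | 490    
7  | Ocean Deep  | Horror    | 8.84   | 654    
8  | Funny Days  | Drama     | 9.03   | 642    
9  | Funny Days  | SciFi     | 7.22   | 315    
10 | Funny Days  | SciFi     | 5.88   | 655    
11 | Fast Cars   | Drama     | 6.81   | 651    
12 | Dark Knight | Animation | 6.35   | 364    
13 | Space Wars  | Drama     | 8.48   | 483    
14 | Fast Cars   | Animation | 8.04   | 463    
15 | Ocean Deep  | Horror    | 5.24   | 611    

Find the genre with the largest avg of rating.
SELECT genre, AVG(rating) as val
FROM movies
GROUP BY genre
ORDER BY val DESC
LIMIT 1

Result: Drama with avg(rating) = 7.39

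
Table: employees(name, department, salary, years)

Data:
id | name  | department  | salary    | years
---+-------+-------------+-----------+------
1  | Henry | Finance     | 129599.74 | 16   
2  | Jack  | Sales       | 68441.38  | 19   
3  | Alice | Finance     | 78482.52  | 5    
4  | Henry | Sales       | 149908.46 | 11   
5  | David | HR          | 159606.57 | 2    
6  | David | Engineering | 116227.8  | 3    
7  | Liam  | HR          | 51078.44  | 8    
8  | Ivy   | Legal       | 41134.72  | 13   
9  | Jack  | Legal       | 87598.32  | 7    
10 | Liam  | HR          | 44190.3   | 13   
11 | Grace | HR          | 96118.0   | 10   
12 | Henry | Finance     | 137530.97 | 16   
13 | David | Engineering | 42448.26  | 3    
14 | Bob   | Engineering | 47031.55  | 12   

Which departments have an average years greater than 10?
SELECT department, AVG(years)
FROM employees
GROUP BY department
HAVING AVG(years) > 10

Result:
  Finance: avg=12.33
  Sales: avg=15.00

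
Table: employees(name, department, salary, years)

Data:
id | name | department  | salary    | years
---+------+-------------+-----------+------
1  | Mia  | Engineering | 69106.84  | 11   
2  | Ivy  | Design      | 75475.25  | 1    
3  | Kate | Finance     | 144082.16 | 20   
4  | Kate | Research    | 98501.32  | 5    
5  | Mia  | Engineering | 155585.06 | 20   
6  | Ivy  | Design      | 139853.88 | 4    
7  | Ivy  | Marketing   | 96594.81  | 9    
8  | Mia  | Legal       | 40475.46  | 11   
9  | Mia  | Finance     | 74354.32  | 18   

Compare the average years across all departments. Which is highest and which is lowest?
SELECT department, AVG(years)
FROM employees
GROUP BY department
ORDER BY AVG(years)

All groups:
  Design: 2.50
  Research: 5.00
  Marketing: 9.00
  Legal: 11.00
  Engineering: 15.50
  Finance: 19.00

Highest: Finance (19.00)
Lowest: Design (2.50)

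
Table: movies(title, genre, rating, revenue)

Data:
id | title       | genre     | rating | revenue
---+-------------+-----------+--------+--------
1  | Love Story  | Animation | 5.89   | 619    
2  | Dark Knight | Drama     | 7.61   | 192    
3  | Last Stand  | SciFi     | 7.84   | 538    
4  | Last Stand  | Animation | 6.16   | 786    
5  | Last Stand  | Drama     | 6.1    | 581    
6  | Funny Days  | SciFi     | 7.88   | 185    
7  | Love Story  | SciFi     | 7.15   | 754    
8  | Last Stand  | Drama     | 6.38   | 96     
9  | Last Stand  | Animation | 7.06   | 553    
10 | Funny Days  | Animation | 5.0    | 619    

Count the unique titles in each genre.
SELECT genre, COUNT(DISTINCT title)
FROM movies
GROUP BY genre

Result:
  Animation: 3 distinct
  Drama: 2 distinct
  SciFi: 3 distinct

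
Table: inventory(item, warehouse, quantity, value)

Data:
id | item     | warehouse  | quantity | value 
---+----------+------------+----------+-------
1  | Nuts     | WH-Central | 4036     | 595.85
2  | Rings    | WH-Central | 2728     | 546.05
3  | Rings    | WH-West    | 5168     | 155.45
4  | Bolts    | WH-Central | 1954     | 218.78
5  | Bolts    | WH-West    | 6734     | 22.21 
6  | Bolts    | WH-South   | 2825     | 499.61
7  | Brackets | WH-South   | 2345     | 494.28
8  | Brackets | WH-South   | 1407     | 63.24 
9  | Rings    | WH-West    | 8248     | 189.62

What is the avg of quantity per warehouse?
SELECT warehouse, AVG(quantity) as result
FROM inventory
GROUP BY warehouse

Result:
  WH-Central: 2906.00
  WH-South: 2192.33
  WH-West: 6716.67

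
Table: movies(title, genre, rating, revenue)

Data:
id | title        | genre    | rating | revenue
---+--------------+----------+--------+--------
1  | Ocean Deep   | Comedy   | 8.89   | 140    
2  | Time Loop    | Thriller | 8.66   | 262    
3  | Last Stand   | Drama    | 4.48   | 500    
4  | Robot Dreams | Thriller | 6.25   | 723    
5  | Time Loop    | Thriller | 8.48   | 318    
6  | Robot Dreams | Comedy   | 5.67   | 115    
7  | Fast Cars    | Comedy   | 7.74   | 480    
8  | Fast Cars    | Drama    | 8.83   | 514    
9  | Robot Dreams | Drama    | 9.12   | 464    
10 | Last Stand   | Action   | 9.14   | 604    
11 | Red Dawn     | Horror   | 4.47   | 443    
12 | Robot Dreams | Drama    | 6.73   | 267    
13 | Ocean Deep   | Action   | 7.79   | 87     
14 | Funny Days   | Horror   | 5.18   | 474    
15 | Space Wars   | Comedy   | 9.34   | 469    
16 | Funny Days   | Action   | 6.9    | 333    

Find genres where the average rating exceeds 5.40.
SELECT genre, AVG(rating)
FROM movies
GROUP BY genre
HAVING AVG(rating) > 5.40

Result:
  Action: avg=7.94
  Comedy: avg=7.91
  Drama: avg=7.29
  Thriller: avg=7.80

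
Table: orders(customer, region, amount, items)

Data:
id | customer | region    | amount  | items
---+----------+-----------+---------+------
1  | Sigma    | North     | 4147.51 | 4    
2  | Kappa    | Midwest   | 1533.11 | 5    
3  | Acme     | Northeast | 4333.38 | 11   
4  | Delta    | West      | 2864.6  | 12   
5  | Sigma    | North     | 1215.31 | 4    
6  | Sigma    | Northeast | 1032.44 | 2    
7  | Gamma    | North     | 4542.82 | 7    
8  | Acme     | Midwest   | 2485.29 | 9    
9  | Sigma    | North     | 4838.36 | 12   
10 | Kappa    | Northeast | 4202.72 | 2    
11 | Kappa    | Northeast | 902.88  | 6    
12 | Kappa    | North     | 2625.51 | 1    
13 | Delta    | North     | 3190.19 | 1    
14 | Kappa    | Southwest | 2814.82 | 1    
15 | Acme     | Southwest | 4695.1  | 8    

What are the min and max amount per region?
SELECT region, MIN(amount), MAX(amount)
FROM orders
GROUP BY region

Result:
  Midwest: min=1533.11, max=2485.29
  North: min=1215.31, max=4838.36
  Northeast: min=902.88, max=4333.38
  Southwest: min=2814.82, max=4695.10
  West: min=2864.60, max=2864.60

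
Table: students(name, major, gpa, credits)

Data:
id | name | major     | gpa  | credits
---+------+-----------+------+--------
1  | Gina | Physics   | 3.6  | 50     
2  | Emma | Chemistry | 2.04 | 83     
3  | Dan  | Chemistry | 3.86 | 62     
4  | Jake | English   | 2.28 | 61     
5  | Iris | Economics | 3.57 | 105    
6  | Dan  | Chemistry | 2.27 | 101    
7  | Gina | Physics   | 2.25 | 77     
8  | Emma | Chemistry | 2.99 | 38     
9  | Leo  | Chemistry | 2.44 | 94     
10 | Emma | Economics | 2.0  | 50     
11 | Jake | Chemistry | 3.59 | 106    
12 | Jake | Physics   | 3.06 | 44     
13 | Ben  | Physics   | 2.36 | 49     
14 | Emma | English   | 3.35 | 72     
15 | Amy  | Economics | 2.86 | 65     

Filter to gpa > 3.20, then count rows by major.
SELECT major, COUNT(*)
FROM students
WHERE gpa > 3.20
GROUP BY major

Note: WHERE filters rows before grouping.

Result:
  Chemistry: 2
  Economics: 1
  English: 1
  Physics: 1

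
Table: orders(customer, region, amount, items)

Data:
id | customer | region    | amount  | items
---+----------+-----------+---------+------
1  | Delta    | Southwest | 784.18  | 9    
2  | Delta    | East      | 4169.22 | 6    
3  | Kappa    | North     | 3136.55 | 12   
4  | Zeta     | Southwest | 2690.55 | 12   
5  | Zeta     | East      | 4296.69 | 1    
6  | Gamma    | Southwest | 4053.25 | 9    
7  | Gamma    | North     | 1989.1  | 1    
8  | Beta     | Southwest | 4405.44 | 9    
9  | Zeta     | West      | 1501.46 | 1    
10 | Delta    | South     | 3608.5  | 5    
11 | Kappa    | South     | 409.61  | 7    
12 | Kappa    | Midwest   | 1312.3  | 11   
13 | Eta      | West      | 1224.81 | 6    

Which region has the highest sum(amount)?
SELECT region, SUM(amount) as val
FROM orders
GROUP BY region
ORDER BY val DESC
LIMIT 1

Result: Southwest with sum(amount) = 11933.42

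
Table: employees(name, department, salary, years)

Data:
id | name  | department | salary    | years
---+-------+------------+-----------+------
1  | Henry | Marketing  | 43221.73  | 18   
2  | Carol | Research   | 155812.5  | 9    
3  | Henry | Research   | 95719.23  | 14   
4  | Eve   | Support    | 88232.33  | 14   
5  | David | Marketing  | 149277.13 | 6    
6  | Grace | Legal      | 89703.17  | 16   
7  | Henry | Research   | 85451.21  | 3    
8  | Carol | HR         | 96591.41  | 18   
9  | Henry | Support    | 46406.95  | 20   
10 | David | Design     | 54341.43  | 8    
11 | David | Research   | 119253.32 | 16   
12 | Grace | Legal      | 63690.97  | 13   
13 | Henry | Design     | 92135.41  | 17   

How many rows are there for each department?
SELECT department, COUNT(*) as count
FROM employees
GROUP BY department

Result:
  Design: 2
  HR: 1
  Legal: 2
  Marketing: 2
  Research: 4
  Support: 2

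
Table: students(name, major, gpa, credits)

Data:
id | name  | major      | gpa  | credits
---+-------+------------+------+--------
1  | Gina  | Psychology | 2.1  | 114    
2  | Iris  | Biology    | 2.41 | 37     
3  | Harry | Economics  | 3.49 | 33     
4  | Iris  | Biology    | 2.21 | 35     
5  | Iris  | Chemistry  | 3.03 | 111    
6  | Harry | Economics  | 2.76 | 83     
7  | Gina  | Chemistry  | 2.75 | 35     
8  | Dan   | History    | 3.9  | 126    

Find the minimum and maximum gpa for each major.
SELECT major, MIN(gpa), MAX(gpa)
FROM students
GROUP BY major

Result:
  Biology: min=2.21, max=2.41
  Chemistry: min=2.75, max=3.03
  Economics: min=2.76, max=3.49
  History: min=3.90, max=3.90
  Psychology: min=2.10, max=2.10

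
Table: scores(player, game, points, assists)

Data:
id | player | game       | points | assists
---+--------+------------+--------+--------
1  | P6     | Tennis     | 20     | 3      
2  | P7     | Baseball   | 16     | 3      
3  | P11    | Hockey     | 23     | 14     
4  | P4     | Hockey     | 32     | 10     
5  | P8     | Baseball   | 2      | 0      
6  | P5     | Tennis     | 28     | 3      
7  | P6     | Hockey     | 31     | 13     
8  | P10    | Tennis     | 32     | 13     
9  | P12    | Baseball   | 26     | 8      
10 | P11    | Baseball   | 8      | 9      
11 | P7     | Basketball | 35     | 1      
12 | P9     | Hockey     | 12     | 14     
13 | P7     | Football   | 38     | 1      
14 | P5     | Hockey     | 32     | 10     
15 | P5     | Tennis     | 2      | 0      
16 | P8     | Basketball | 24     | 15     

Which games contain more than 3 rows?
SELECT game, COUNT(*) as cnt
FROM scores
GROUP BY game
HAVING COUNT(*) > 3

Result:
  Baseball: 4
  Hockey: 5
  Tennis: 4

Note: HAVING filters groups after aggregation, WHERE filters rows before.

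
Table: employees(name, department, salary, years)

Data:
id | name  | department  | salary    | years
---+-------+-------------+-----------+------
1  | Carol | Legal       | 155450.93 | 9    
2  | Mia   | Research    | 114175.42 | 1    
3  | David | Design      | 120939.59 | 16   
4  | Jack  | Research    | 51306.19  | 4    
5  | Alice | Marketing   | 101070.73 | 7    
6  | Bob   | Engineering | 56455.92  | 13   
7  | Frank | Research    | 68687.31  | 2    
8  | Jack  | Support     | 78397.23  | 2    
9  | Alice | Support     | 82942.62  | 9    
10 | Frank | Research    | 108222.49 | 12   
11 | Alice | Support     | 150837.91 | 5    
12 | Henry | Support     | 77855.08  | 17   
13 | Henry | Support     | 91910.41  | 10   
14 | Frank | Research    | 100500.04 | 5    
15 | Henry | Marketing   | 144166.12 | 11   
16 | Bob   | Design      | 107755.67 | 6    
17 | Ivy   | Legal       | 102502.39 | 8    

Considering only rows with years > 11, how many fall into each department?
SELECT department, COUNT(*)
FROM employees
WHERE years > 11
GROUP BY department

Note: WHERE filters rows before grouping.

Result:
  Design: 1
  Engineering: 1
  Research: 1
  Support: 1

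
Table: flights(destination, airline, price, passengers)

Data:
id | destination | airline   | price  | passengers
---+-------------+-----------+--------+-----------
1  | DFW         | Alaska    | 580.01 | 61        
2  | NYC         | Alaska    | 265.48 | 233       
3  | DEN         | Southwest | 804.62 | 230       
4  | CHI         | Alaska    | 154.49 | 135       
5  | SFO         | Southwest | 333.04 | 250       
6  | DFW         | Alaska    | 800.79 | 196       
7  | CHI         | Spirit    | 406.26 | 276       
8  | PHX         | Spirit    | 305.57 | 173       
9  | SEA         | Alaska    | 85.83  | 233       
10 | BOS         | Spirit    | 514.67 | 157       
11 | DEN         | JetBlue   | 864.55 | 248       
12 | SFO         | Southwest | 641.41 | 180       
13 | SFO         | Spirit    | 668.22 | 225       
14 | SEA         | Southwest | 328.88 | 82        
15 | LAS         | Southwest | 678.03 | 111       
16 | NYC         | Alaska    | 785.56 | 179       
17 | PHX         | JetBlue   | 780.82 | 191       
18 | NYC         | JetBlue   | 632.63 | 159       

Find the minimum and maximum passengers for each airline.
SELECT airline, MIN(passengers), MAX(passengers)
FROM flights
GROUP BY airline

Result:
  Alaska: min=61, max=233
  JetBlue: min=159, max=248
  Southwest: min=82, max=250
  Spirit: min=157, max=276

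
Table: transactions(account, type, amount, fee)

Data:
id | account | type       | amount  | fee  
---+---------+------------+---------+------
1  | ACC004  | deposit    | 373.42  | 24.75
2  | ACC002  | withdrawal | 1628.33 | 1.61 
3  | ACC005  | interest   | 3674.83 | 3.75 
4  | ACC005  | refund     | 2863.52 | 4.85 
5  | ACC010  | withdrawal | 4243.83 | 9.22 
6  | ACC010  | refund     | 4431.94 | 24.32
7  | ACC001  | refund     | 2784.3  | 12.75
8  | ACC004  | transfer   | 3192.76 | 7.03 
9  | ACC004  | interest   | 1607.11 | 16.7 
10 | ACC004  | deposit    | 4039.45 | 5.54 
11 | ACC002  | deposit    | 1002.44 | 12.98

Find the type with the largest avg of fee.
SELECT type, AVG(fee) as val
FROM transactions
GROUP BY type
ORDER BY val DESC
LIMIT 1

Result: deposit with avg(fee) = 14.42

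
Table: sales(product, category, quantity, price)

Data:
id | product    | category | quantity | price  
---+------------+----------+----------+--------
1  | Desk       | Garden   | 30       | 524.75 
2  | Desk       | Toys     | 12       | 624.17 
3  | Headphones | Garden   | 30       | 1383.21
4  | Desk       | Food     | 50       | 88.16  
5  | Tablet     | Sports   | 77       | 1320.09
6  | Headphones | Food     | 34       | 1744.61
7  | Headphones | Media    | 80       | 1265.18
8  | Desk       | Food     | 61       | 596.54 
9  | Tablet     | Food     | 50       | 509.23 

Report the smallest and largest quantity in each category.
SELECT category, MIN(quantity), MAX(quantity)
FROM sales
GROUP BY category

Result:
  Food: min=34, max=61
  Garden: min=30, max=30
  Media: min=80, max=80
  Sports: min=77, max=77
  Toys: min=12, max=12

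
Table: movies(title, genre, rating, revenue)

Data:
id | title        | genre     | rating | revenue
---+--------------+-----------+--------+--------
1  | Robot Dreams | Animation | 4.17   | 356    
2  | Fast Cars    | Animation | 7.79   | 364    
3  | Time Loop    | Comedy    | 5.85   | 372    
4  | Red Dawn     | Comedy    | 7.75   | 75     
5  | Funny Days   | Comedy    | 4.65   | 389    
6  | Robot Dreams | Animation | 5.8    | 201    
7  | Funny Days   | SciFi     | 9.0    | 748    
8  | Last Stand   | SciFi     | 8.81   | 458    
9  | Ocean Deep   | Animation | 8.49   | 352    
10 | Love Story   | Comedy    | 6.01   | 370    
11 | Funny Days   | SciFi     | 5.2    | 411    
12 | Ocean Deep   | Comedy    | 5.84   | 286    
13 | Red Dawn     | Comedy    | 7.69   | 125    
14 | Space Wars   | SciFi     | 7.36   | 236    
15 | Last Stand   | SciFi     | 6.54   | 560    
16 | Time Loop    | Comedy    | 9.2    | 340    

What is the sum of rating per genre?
SELECT genre, SUM(rating) as result
FROM movies
GROUP BY genre

Result:
  Animation: 26.25
  Comedy: 46.99
  SciFi: 36.91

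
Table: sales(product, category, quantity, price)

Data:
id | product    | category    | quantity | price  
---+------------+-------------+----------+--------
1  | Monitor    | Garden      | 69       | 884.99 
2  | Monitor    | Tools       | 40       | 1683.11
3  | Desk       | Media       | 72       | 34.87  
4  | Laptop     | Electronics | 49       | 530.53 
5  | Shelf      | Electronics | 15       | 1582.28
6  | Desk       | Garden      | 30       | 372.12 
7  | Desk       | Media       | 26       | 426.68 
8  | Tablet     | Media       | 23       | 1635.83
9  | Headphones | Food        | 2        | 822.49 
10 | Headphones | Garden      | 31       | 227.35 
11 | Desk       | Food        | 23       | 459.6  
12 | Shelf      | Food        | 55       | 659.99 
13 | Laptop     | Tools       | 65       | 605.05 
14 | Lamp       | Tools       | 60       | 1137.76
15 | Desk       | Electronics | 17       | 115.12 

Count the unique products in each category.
SELECT category, COUNT(DISTINCT product)
FROM sales
GROUP BY category

Result:
  Electronics: 3 distinct
  Food: 3 distinct
  Garden: 3 distinct
  Media: 2 distinct
  Tools: 3 distinct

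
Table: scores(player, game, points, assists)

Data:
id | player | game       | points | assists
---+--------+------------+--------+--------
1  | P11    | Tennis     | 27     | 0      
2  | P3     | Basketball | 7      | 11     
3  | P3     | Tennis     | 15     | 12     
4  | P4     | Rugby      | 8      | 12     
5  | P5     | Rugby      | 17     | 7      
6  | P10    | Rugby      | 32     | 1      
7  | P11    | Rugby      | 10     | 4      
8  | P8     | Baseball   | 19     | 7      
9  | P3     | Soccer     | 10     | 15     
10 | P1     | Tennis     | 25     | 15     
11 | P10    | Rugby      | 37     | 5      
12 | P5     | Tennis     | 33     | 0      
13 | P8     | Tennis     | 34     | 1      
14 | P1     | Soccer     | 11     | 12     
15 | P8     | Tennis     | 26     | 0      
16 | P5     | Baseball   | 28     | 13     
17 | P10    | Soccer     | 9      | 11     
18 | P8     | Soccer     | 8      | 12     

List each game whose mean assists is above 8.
SELECT game, AVG(assists)
FROM scores
GROUP BY game
HAVING AVG(assists) > 8

Result:
  Baseball: avg=10.00
  Basketball: avg=11.00
  Soccer: avg=12.50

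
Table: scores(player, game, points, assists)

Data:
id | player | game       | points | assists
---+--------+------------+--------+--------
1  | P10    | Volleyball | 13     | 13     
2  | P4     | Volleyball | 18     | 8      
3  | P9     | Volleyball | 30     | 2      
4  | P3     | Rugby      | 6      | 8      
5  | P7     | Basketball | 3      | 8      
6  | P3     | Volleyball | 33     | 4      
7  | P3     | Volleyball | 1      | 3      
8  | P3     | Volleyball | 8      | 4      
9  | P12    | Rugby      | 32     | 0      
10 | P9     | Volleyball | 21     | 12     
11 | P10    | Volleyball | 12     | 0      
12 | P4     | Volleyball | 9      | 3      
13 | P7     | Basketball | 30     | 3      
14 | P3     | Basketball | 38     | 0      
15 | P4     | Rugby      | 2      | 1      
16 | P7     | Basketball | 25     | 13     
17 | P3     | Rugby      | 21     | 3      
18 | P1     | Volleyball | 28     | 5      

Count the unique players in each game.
SELECT game, COUNT(DISTINCT player)
FROM scores
GROUP BY game

Result:
  Basketball: 2 distinct
  Rugby: 3 distinct
  Volleyball: 5 distinct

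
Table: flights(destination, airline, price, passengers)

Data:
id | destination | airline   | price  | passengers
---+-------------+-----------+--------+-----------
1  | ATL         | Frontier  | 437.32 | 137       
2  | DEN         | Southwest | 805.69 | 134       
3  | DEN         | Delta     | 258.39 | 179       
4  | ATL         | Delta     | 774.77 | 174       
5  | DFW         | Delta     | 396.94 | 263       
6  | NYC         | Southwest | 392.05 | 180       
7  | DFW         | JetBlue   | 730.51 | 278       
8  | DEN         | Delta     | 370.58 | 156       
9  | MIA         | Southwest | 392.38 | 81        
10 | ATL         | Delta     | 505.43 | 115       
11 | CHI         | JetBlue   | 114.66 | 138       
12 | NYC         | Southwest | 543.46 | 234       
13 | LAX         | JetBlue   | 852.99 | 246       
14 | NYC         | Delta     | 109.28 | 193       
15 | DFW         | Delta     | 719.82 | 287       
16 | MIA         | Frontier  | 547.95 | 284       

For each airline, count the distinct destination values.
SELECT airline, COUNT(DISTINCT destination)
FROM flights
GROUP BY airline

Result:
  Delta: 4 distinct
  Frontier: 2 distinct
  JetBlue: 3 distinct
  Southwest: 3 distinct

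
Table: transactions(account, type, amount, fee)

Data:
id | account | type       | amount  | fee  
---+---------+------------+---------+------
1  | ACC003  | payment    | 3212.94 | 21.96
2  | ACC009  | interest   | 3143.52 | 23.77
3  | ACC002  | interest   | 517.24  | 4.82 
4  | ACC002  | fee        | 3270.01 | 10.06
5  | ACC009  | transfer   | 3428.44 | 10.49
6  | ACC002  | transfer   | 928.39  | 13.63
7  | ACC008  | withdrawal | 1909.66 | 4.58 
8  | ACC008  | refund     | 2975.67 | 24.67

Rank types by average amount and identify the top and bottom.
SELECT type, AVG(amount)
FROM transactions
GROUP BY type
ORDER BY AVG(amount)

All groups:
  interest: 1830.38
  withdrawal: 1909.66
  transfer: 2178.42
  refund: 2975.67
  payment: 3212.94
  fee: 3270.01

Highest: fee (3270.01)
Lowest: interest (1830.38)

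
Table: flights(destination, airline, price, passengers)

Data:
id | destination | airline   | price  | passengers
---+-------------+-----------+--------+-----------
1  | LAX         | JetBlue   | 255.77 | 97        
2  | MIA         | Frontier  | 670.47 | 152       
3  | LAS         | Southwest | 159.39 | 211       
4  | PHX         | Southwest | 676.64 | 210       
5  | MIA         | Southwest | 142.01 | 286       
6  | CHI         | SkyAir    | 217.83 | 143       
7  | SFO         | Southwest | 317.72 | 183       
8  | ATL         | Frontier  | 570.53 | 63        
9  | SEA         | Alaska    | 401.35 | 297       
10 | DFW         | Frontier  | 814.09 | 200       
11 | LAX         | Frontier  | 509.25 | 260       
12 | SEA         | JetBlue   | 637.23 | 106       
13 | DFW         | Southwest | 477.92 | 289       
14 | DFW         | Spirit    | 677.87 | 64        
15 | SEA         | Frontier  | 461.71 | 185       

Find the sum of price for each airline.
SELECT airline, SUM(price) as result
FROM flights
GROUP BY airline

Result:
  Alaska: 401.35
  Frontier: 3026.05
  JetBlue: 893.00
  SkyAir: 217.83
  Southwest: 1773.68
  Spirit: 677.87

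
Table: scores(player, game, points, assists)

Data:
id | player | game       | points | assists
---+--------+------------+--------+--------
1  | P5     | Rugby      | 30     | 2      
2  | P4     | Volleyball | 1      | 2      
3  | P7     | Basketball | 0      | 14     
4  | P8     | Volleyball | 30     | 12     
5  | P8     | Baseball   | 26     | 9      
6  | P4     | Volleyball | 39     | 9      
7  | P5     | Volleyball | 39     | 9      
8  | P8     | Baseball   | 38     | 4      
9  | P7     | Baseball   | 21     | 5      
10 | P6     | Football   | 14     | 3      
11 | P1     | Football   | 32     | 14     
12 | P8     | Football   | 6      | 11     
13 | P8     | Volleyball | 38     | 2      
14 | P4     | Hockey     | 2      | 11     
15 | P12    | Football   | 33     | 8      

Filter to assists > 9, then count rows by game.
SELECT game, COUNT(*)
FROM scores
WHERE assists > 9
GROUP BY game

Note: WHERE filters rows before grouping.

Result:
  Basketball: 1
  Football: 2
  Hockey: 1
  Volleyball: 1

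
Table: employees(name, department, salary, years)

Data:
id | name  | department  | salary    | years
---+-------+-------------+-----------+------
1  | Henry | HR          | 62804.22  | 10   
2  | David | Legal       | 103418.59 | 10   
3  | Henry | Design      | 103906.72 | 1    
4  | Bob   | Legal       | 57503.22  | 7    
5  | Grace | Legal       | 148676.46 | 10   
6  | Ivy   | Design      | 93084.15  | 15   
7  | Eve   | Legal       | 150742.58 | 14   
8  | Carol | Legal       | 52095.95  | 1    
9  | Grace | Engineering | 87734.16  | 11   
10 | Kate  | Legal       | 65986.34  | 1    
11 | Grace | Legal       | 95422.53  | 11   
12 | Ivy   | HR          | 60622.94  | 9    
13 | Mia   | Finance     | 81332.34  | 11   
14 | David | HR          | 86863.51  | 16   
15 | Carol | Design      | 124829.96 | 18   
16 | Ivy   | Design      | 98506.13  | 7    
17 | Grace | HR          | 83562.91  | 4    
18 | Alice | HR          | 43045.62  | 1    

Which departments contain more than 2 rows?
SELECT department, COUNT(*) as cnt
FROM employees
GROUP BY department
HAVING COUNT(*) > 2

Result:
  Design: 4
  HR: 5
  Legal: 7

Note: HAVING filters groups after aggregation, WHERE filters rows before.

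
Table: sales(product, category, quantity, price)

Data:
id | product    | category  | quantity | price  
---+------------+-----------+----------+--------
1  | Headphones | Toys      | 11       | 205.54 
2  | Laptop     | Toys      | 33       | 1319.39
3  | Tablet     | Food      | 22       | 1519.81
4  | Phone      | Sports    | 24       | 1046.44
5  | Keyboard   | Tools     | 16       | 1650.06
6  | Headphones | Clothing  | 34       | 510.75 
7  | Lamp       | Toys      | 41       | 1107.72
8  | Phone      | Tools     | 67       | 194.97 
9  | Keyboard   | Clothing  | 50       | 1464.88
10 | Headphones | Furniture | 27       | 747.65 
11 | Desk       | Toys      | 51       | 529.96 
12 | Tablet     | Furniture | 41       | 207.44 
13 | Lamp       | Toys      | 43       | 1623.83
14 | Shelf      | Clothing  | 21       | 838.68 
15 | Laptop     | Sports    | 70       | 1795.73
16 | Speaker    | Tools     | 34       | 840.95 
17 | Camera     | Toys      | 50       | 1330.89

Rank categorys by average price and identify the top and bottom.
SELECT category, AVG(price)
FROM sales
GROUP BY category
ORDER BY AVG(price)

All groups:
  Furniture: 477.55
  Tools: 895.33
  Clothing: 938.10
  Toys: 1019.56
  Sports: 1421.09
  Food: 1519.81

Highest: Food (1519.81)
Lowest: Furniture (477.55)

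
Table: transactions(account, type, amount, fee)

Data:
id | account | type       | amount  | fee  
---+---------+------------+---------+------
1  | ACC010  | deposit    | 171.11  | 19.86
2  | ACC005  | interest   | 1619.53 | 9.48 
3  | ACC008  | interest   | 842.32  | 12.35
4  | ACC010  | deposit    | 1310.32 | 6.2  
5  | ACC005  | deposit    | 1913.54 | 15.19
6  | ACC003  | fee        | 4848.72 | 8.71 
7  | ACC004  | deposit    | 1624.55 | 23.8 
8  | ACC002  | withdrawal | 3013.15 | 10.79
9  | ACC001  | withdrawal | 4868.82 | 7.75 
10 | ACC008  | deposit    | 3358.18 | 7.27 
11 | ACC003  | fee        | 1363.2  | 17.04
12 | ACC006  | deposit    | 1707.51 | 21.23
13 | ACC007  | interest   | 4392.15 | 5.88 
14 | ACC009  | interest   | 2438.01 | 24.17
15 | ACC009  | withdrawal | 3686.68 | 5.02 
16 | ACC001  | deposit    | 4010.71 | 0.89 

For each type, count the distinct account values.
SELECT type, COUNT(DISTINCT account)
FROM transactions
GROUP BY type

Result:
  deposit: 6 distinct
  fee: 1 distinct
  interest: 4 distinct
  withdrawal: 3 distinct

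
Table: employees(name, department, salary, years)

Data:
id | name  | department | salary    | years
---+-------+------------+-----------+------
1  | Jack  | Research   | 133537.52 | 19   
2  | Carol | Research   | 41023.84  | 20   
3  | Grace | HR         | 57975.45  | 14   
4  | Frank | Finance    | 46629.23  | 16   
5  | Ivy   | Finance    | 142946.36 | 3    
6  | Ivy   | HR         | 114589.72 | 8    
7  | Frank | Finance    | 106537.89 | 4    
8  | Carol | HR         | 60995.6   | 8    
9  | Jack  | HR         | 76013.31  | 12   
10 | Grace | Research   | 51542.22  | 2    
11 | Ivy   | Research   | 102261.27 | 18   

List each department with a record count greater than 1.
SELECT department, COUNT(*) as cnt
FROM employees
GROUP BY department
HAVING COUNT(*) > 1

Result:
  Finance: 3
  HR: 4
  Research: 4

Note: HAVING filters groups after aggregation, WHERE filters rows before.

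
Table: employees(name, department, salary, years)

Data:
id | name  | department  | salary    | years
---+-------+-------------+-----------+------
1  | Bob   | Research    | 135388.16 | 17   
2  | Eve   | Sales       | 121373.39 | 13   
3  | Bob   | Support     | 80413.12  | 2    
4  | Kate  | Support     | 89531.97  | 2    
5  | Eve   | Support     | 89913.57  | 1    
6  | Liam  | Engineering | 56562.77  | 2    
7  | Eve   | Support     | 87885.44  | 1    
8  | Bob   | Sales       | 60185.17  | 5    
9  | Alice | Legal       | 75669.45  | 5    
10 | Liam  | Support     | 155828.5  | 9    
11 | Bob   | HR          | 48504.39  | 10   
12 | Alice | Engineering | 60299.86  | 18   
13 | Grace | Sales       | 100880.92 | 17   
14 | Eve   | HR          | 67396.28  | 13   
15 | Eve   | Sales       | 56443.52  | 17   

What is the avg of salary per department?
SELECT department, AVG(salary) as result
FROM employees
GROUP BY department

Result:
  Engineering: 58431.32
  HR: 57950.34
  Legal: 75669.45
  Research: 135388.16
  Sales: 84720.75
  Support: 100714.52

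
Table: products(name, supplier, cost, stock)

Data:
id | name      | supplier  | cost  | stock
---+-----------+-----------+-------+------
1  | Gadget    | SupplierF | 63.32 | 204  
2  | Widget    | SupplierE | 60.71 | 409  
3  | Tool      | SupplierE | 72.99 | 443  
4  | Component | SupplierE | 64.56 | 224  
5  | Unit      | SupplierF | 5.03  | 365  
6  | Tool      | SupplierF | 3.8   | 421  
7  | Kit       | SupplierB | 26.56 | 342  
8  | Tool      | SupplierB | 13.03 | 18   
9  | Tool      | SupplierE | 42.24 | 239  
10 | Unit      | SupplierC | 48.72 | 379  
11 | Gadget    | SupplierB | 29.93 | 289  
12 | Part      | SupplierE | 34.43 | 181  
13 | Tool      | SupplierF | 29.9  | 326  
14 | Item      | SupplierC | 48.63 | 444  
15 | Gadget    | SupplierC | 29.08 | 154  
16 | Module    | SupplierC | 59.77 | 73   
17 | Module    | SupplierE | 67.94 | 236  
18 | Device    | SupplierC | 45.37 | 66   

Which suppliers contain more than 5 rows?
SELECT supplier, COUNT(*) as cnt
FROM products
GROUP BY supplier
HAVING COUNT(*) > 5

Result:
  SupplierE: 6

Note: HAVING filters groups after aggregation, WHERE filters rows before.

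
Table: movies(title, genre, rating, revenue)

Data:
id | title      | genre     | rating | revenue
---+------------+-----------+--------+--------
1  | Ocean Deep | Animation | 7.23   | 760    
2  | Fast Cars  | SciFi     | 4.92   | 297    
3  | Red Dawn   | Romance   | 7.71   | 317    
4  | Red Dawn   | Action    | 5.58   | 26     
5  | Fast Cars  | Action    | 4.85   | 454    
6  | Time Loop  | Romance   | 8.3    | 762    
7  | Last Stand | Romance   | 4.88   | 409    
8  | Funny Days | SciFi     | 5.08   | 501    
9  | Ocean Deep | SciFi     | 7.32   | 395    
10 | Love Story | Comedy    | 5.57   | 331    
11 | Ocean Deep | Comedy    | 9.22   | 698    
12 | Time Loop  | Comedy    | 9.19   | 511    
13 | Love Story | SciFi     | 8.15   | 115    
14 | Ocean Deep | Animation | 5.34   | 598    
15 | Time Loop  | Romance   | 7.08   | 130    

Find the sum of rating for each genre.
SELECT genre, SUM(rating) as result
FROM movies
GROUP BY genre

Result:
  Action: 10.43
  Animation: 12.57
  Comedy: 23.98
  Romance: 27.97
  SciFi: 25.47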